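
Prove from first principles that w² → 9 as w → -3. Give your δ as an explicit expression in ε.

δ = min(1, ε/7)

Suppose ε > 0. We seek δ > 0 with 0 < |w + 3| < δ ⇒ |w² − 9| < ε.
Factor: w² − 9 = (w + 3)(w - 3), so |w² − 9| = |w + 3|·|w - 3|.
Impose δ ≤ 1 so that |w| < 4; then |w - 3| ≤ 7.
Hence |w² − 9| ≤ 7|w + 3|, which is < ε once |w + 3| < ε/7.
Take δ = min(1, ε/7). If 0 < |w + 3| < δ then both bounds hold and |w² − 9| ≤ 7|w + 3| < 7·(ε/7) = ε.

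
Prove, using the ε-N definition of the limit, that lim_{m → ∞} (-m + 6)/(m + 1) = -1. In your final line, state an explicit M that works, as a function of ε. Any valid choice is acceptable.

Let ε > 0 be given. For m ≥ 1, |(-m + 6)/(m + 1) + 1| = |7|/((m + 1)) = 7/((m + 1)).
Since m + 1 ≥ m for m ≥ 1, this is ≤ 7/(m) = 7/m.
So |(-m + 6)/(m + 1) + 1| < ε whenever m > 7/ε.
Take M = 7/ε. If m > M then |(-m + 6)/(m + 1) + 1| ≤ 7/m < ε.

M = 7/ε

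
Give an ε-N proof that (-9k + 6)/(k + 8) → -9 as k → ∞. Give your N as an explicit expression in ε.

Let ε > 0 be given. For k ≥ 1, |(-9k + 6)/(k + 8) + 9| = |78|/((k + 8)) = 78/((k + 8)).
Since k + 8 ≥ k for k ≥ 1, this is ≤ 78/(k) = 78/k.
So |(-9k + 6)/(k + 8) + 9| < ε whenever k > 78/ε.
Take N = 78/ε. If k > N then |(-9k + 6)/(k + 8) + 9| ≤ 78/k < ε.

N = 78/ε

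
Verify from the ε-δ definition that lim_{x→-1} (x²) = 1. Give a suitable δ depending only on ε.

Let ε > 0 be given. We seek δ > 0 with 0 < |x + 1| < δ ⇒ |x² − 1| < ε.
Factor: x² − 1 = (x + 1)(x - 1), so |x² − 1| = |x + 1|·|x - 1|.
Impose δ ≤ 1 so that |x| < 2; then |x - 1| ≤ 3.
Hence |x² − 1| ≤ 3|x + 1|, which is < ε once |x + 1| < ε/3.
Take δ = min(1, ε/3). If 0 < |x + 1| < δ then both bounds hold and |x² − 1| ≤ 3|x + 1| < 3·(ε/3) = ε.

δ = min(1, ε/3)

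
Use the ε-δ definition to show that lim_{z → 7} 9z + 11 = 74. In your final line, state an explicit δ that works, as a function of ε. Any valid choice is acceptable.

δ = ε/9

Let ε > 0 be given. We need δ > 0 so that 0 < |z − 7| < δ implies |(9z + 11) − 74| < ε.
|(9z + 11) − 74| = |9z - 63| = 9|z − 7|.
So 9|z − 7| < ε exactly when |z − 7| < ε/9.
Choosing δ = ε/9 gives |(9z + 11) − 74| = 9|z − 7| < ε whenever |z − 7| < δ.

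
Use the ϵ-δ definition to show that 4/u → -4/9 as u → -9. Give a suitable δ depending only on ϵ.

Let ϵ > 0 be given. We seek δ > 0 such that 0 < |u + 9| < δ implies |4/u + 4/9| < ϵ.
|4/u + 4/9| = 4·|-9 − u|/(9·|u|) = 4|u + 9|/(9|u|).
Require δ ≤ 9/2 so that |u| > 9 − 9/2 = 9/2, hence 9|u| > 81/2.
Then |4/u + 4/9| < 4|u + 9|/(81/2), which is < ϵ when |u + 9| < (81/8)ϵ.
Take δ = min(9/2, (81/8)ϵ). Then 0 < |u + 9| < δ gives both |u + 9| < 9/2 and |u + 9| < (81/8)ϵ, so |4/u + 4/9| < ϵ.

δ = min(9/2, (81/8)ϵ)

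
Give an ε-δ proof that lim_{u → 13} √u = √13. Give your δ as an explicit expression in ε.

Let ε > 0. We want δ > 0 such that 0 < |u − 13| < δ implies |√u − √13| < ε.
Multiplying by the conjugate, |√u − √13| = |u − 13|/(√u + √13).
Restrict δ ≤ 13 so that |u − 13| < 13 forces u > 0, and then √u + √13 > √13.
Hence |√u − √13| < |u − 13|/√13, which is < ε once |u − 13| < √13·ε.
Take δ = min(13, √13·ε). If 0 < |u − 13| < δ then u > 0 and |√u − √13| < |u − 13|/√13 < ε.

δ = min(13, √13·ε)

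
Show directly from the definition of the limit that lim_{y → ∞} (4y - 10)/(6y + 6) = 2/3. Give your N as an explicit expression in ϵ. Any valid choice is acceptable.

N = (7/3)/ϵ

Fix ϵ > 0. We seek N > 0 such that y > N implies |(4y - 10)/(6y + 6) − (2/3)| < ϵ.
(4y - 10)/(6y + 6) − (2/3) = (6(4y - 10) − 4(6y + 6)) / (6(6y + 6)) = -84/(6(6y + 6)).
For y > 0 we have 6y + 6 > 6y, so |(4y - 10)/(6y + 6) − (2/3)| = 84/(6(6y + 6)) < 84/(6·6y) = (7/3)/y.
Thus |(4y - 10)/(6y + 6) − (2/3)| < ϵ whenever y > (7/3)/ϵ.
Take N = (7/3)/ϵ. If y > N then |(4y - 10)/(6y + 6) − (2/3)| < (7/3)/y < ϵ.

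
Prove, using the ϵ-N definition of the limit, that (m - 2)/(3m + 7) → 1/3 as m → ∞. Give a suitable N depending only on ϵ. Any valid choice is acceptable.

Suppose ϵ > 0. For m ≥ 1, |(m - 2)/(3m + 7) − (1/3)| = |-13|/(3(3m + 7)) = 13/(3(3m + 7)).
Since 3m + 7 ≥ 3m for m ≥ 1, this is ≤ 13/(3·3m) = (13/9)/m.
So |(m - 2)/(3m + 7) − (1/3)| < ϵ whenever m > (13/9)/ϵ.
Take N = (13/9)/ϵ. If m > N then |(m - 2)/(3m + 7) − (1/3)| ≤ (13/9)/m < ϵ.

N = (13/9)/ϵ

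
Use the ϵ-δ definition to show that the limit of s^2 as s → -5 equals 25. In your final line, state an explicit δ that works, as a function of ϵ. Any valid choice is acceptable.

Let ϵ > 0 be given. We seek δ > 0 with 0 < |s + 5| < δ ⇒ |s^2 − 25| < ϵ.
Factor: s^2 − 25 = (s + 5)(s - 5), so |s^2 − 25| = |s + 5|·|s - 5|.
Impose δ ≤ 1 so that |s| < 6; then |s - 5| ≤ 11.
Hence |s^2 − 25| ≤ 11|s + 5|, which is < ϵ once |s + 5| < ϵ/11.
Take δ = min(1, ϵ/11). If 0 < |s + 5| < δ then both bounds hold and |s^2 − 25| ≤ 11|s + 5| < 11·(ϵ/11) = ϵ.

δ = min(1, ϵ/11)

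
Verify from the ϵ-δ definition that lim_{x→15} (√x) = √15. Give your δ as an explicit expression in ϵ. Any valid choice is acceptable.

Let ϵ > 0 be given. We want δ > 0 such that 0 < |x − 15| < δ implies |√x − √15| < ϵ.
Multiplying by the conjugate, |√x − √15| = |x − 15|/(√x + √15).
Restrict δ ≤ 15 so that |x − 15| < 15 forces x > 0, and then √x + √15 > √15.
Hence |√x − √15| < |x − 15|/√15, which is < ϵ once |x − 15| < √15·ϵ.
Take δ = min(15, √15·ϵ). If 0 < |x − 15| < δ then x > 0 and |√x − √15| < |x − 15|/√15 < ϵ.

δ = min(15, √15·ϵ)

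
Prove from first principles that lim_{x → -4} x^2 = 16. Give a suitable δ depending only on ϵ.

Suppose ϵ > 0. We seek δ > 0 with 0 < |x + 4| < δ ⇒ |x^2 − 16| < ϵ.
Factor: x^2 − 16 = (x + 4)(x - 4), so |x^2 − 16| = |x + 4|·|x - 4|.
Restrict δ ≤ 1. Then |x + 4| < 1 gives |x| < 5, so by the triangle inequality |x - 4| ≤ 5 + 4 = 9.
Hence |x^2 − 16| ≤ 9|x + 4|, which is < ϵ once |x + 4| < ϵ/9.
Take δ = min(1, ϵ/9). If 0 < |x + 4| < δ then both bounds hold and |x^2 − 16| ≤ 9|x + 4| < 9·(ϵ/9) = ϵ.

δ = min(1, ϵ/9)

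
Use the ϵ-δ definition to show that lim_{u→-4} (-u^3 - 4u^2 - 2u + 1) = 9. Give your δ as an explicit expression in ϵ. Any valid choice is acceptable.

Let ϵ > 0 be given. We want δ > 0 such that 0 < |u + 4| < δ implies |(-u^3 - 4u^2 - 2u + 1) − 9| < ϵ.
(-u^3 - 4u^2 - 2u + 1) − 9 = -u^3 - 4u^2 - 2u - 8 = (u + 4)(-u^2 - 2).
So |(-u^3 - 4u^2 - 2u + 1) − 9| = |u + 4|·|-u^2 - 2|.
Require δ ≤ 1. Then |u + 4| < 1 gives |u| < 5, and by the triangle inequality |-u^2 - 2| ≤ 5^2 + 2 = 27.
Hence |(-u^3 - 4u^2 - 2u + 1) − 9| ≤ 27|u + 4| < ϵ provided |u + 4| < ϵ/27.
Take δ = min(1, ϵ/27). Then 0 < |u + 4| < δ gives both |u + 4| < 1 and |u + 4| < ϵ/27, so |(-u^3 - 4u^2 - 2u + 1) − 9| < ϵ.

δ = min(1, ϵ/27)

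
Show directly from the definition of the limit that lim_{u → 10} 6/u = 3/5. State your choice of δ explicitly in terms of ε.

Fix ε > 0. We seek δ > 0 such that 0 < |u − 10| < δ implies |6/u − (3/5)| < ε.
|6/u − (3/5)| = 6·|10 − u|/(10·|u|) = 6|u − 10|/(10|u|).
Restrict δ ≤ 5. Then |u − 10| < 5 gives |u| > 5, so 10|u| > 50.
Then |6/u − (3/5)| < 6|u − 10|/50, which is < ε when |u − 10| < (25/3)ε.
Take δ = min(5, (25/3)ε). Then 0 < |u − 10| < δ gives both |u − 10| < 5 and |u − 10| < (25/3)ε, so |6/u − (3/5)| < ε.

δ = min(5, (25/3)ε)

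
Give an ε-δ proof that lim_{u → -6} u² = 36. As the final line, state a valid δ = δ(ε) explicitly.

δ = min(2, ε/14)

Fix ε > 0. We seek δ > 0 with 0 < |u + 6| < δ ⇒ |u² − 36| < ε.
Factor: u² − 36 = (u + 6)(u - 6), so |u² − 36| = |u + 6|·|u - 6|.
Restrict δ ≤ 2. Then |u + 6| < 2 gives |u| < 8, so by the triangle inequality |u - 6| ≤ 8 + 6 = 14.
Hence |u² − 36| ≤ 14|u + 6|, which is < ε once |u + 6| < ε/14.
Take δ = min(2, ε/14). If 0 < |u + 6| < δ then both bounds hold and |u² − 36| ≤ 14|u + 6| < 14·(ε/14) = ε.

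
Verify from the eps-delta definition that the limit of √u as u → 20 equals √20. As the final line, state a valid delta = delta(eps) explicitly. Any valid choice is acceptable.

delta = min(20, √20·eps)

Let eps > 0 be given. We want delta > 0 such that 0 < |u − 20| < delta implies |√u − √20| < eps.
Rationalise: √u − √20 = (u − 20)/(√u + √20), so |√u − √20| = |u − 20|/(√u + √20).
Restrict delta ≤ 20 so that |u − 20| < 20 forces u > 0, and then √u + √20 > √20.
Hence |√u − √20| < |u − 20|/√20, which is < eps once |u − 20| < √20·eps.
Take delta = min(20, √20·eps). If 0 < |u − 20| < delta then u > 0 and |√u − √20| < |u − 20|/√20 < eps.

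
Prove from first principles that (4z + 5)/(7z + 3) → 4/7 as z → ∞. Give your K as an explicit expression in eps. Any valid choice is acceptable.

K = (23/49)/eps

Let eps > 0. We seek K > 0 such that z > K implies |(4z + 5)/(7z + 3) − (4/7)| < eps.
(4z + 5)/(7z + 3) − (4/7) = (7(4z + 5) − 4(7z + 3)) / (7(7z + 3)) = 23/(7(7z + 3)).
For z > 0 we have 7z + 3 > 7z, so |(4z + 5)/(7z + 3) − (4/7)| = 23/(7(7z + 3)) < 23/(7·7z) = (23/49)/z.
Thus |(4z + 5)/(7z + 3) − (4/7)| < eps whenever z > (23/49)/eps.
Take K = (23/49)/eps. If z > K then |(4z + 5)/(7z + 3) − (4/7)| < (23/49)/z < eps.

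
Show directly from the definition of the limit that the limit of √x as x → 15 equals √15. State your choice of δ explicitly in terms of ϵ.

Let ϵ > 0 be given. We want δ > 0 such that 0 < |x − 15| < δ implies |√x − √15| < ϵ.
Rationalise: √x − √15 = (x − 15)/(√x + √15), so |√x − √15| = |x − 15|/(√x + √15).
Restrict δ ≤ 15 so that |x − 15| < 15 forces x > 0, and then √x + √15 > √15.
Hence |√x − √15| < |x − 15|/√15, which is < ϵ once |x − 15| < √15·ϵ.
Take δ = min(15, √15·ϵ). If 0 < |x − 15| < δ then x > 0 and |√x − √15| < |x − 15|/√15 < ϵ.

δ = min(15, √15·ϵ)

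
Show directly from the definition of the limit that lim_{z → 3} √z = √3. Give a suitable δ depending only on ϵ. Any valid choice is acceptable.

δ = min(3, √3·ϵ)

Fix ϵ > 0. We want δ > 0 such that 0 < |z − 3| < δ implies |√z − √3| < ϵ.
Multiplying by the conjugate, |√z − √3| = |z − 3|/(√z + √3).
Restrict δ ≤ 3 so that |z − 3| < 3 forces z > 0, and then √z + √3 > √3.
Hence |√z − √3| < |z − 3|/√3, which is < ϵ once |z − 3| < √3·ϵ.
Take δ = min(3, √3·ϵ). If 0 < |z − 3| < δ then z > 0 and |√z − √3| < |z − 3|/√3 < ϵ.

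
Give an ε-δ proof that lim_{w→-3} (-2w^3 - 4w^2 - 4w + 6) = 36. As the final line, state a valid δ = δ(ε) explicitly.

Suppose ε > 0. We want δ > 0 such that 0 < |w + 3| < δ implies |(-2w^3 - 4w^2 - 4w + 6) − 36| < ε.
(-2w^3 - 4w^2 - 4w + 6) − 36 = -2w^3 - 4w^2 - 4w - 30 = (w + 3)(-2w^2 + 2w - 10).
So |(-2w^3 - 4w^2 - 4w + 6) − 36| = |w + 3|·|-2w^2 + 2w - 10|.
Assume first that |w + 3| < 2, so |w| < 5. Then |-2w^2 + 2w - 10| ≤ 2·5^2 + 2·5 + 10 = 70.
Hence |(-2w^3 - 4w^2 - 4w + 6) − 36| ≤ 70|w + 3| < ε provided |w + 3| < ε/70.
Choosing δ = min(2, ε/70) ensures both conditions, hence |(-2w^3 - 4w^2 - 4w + 6) − 36| < ε.

δ = min(2, ε/70)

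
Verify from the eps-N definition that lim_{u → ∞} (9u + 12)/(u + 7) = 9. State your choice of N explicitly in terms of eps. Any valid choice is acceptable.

N = 51/eps

Let eps > 0. We seek N > 0 such that u > N implies |(9u + 12)/(u + 7) − 9| < eps.
(9u + 12)/(u + 7) − 9 = ((9u + 12) − 9(u + 7)) / ((u + 7)) = -51/((u + 7)).
For u > 0 we have u + 7 > u, so |(9u + 12)/(u + 7) − 9| = 51/((u + 7)) < 51/(u) = 51/u.
Thus |(9u + 12)/(u + 7) − 9| < eps whenever u > 51/eps.
Take N = 51/eps. If u > N then |(9u + 12)/(u + 7) − 9| < 51/u < eps.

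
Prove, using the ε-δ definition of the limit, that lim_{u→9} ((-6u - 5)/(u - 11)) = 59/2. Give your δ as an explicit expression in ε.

δ = min(1, (2/71)ε)

Suppose ε > 0. We want δ > 0 with 0 < |u − 9| < δ ⇒ |(-6u - 5)/(u - 11) − (59/2)| < ε.
Combining over a common denominator, (-6u - 5)/(u - 11) − (59/2) = [(-6u - 5)·(-2) − (-59)·(u - 11)] / [(-2)·(u - 11)] = 71(u − 9) / ((-2)(u - 11)).
So |(-6u - 5)/(u - 11) − (59/2)| = 71|u − 9| / (2·|u − 11|).
Require δ ≤ 1, so |u − 11| ≥ |-2| − |u − 9| > 2 − 1 = 1.
Hence |(-6u - 5)/(u - 11) − (59/2)| < 71|u − 9|/(2·1) = (71/2)|u − 9|, which is < ε once |u − 9| < (2/71)ε.
Take δ = min(1, (2/71)ε). Then 0 < |u − 9| < δ forces both bounds, so |(-6u - 5)/(u - 11) − (59/2)| < ε.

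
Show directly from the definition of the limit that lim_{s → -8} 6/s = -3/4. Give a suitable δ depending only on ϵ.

Fix ϵ > 0. We seek δ > 0 such that 0 < |s + 8| < δ implies |6/s + 3/4| < ϵ.
|6/s + 3/4| = 6·|-8 − s|/(8·|s|) = 6|s + 8|/(8|s|).
Require δ ≤ 4 so that |s| > 8 − 4 = 4, hence 8|s| > 32.
Then |6/s + 3/4| < 6|s + 8|/32, which is < ϵ when |s + 8| < (16/3)ϵ.
Take δ = min(4, (16/3)ϵ). Then 0 < |s + 8| < δ gives both |s + 8| < 4 and |s + 8| < (16/3)ϵ, so |6/s + 3/4| < ϵ.

δ = min(4, (16/3)ϵ)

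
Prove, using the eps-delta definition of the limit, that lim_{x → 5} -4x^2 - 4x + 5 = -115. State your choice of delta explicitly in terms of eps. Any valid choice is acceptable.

delta = min(2, eps/52)

Let eps > 0 be given. We want delta > 0 such that 0 < |x − 5| < delta implies |(-4x^2 - 4x + 5) + 115| < eps.
(-4x^2 - 4x + 5) + 115 = -4x^2 - 4x + 120 = (x − 5)(-4x - 24).
So |(-4x^2 - 4x + 5) + 115| = |x − 5|·|-4x - 24|.
Assume first that |x − 5| < 2, so |x| < 7. Then |-4x - 24| ≤ 4·7 + 24 = 52.
Hence |(-4x^2 - 4x + 5) + 115| ≤ 52|x − 5| < eps provided |x − 5| < eps/52.
Choosing delta = min(2, eps/52) ensures both conditions, hence |(-4x^2 - 4x + 5) + 115| < eps.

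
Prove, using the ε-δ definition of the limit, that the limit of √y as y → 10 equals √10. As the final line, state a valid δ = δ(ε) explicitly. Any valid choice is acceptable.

δ = min(10, √10·ε)

Let ε > 0. We want δ > 0 such that 0 < |y − 10| < δ implies |√y − √10| < ε.
Rationalise: √y − √10 = (y − 10)/(√y + √10), so |√y − √10| = |y − 10|/(√y + √10).
Restrict δ ≤ 10 so that |y − 10| < 10 forces y > 0, and then √y + √10 > √10.
Hence |√y − √10| < |y − 10|/√10, which is < ε once |y − 10| < √10·ε.
Take δ = min(10, √10·ε). If 0 < |y − 10| < δ then y > 0 and |√y − √10| < |y − 10|/√10 < ε.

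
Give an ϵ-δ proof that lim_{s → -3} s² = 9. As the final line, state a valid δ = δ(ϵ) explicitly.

Let ϵ > 0 be given. We seek δ > 0 with 0 < |s + 3| < δ ⇒ |s² − 9| < ϵ.
Factor: s² − 9 = (s + 3)(s - 3), so |s² − 9| = |s + 3|·|s - 3|.
Impose δ ≤ 1 so that |s| < 4; then |s - 3| ≤ 7.
Hence |s² − 9| ≤ 7|s + 3|, which is < ϵ once |s + 3| < ϵ/7.
Take δ = min(1, ϵ/7). If 0 < |s + 3| < δ then both bounds hold and |s² − 9| ≤ 7|s + 3| < 7·(ϵ/7) = ϵ.

δ = min(1, ϵ/7)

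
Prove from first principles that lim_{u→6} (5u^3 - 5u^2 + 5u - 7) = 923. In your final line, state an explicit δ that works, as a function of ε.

δ = min(2, ε/675)

Suppose ε > 0. We want δ > 0 such that 0 < |u − 6| < δ implies |(5u^3 - 5u^2 + 5u - 7) − 923| < ε.
(5u^3 - 5u^2 + 5u - 7) − 923 = 5u^3 - 5u^2 + 5u - 930 = (u − 6)(5u^2 + 25u + 155).
So |(5u^3 - 5u^2 + 5u - 7) − 923| = |u − 6|·|5u^2 + 25u + 155|.
Require δ ≤ 2. Then |u − 6| < 2 gives |u| < 8, and by the triangle inequality |5u^2 + 25u + 155| ≤ 5·8^2 + 25·8 + 155 = 675.
Hence |(5u^3 - 5u^2 + 5u - 7) − 923| ≤ 675|u − 6| < ε provided |u − 6| < ε/675.
Choosing δ = min(2, ε/675) ensures both conditions, hence |(5u^3 - 5u^2 + 5u - 7) − 923| < ε.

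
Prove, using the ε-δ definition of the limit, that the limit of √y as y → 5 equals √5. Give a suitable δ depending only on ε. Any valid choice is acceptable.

δ = min(5, √5·ε)

Let ε > 0. We want δ > 0 such that 0 < |y − 5| < δ implies |√y − √5| < ε.
Rationalise: √y − √5 = (y − 5)/(√y + √5), so |√y − √5| = |y − 5|/(√y + √5).
Restrict δ ≤ 5 so that |y − 5| < 5 forces y > 0, and then √y + √5 > √5.
Hence |√y − √5| < |y − 5|/√5, which is < ε once |y − 5| < √5·ε.
Take δ = min(5, √5·ε). If 0 < |y − 5| < δ then y > 0 and |√y − √5| < |y − 5|/√5 < ε.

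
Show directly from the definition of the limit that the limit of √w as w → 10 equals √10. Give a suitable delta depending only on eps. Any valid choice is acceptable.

Let eps > 0. We want delta > 0 such that 0 < |w − 10| < delta implies |√w − √10| < eps.
Multiplying by the conjugate, |√w − √10| = |w − 10|/(√w + √10).
Restrict delta ≤ 10 so that |w − 10| < 10 forces w > 0, and then √w + √10 > √10.
Hence |√w − √10| < |w − 10|/√10, which is < eps once |w − 10| < √10·eps.
Take delta = min(10, √10·eps). If 0 < |w − 10| < delta then w > 0 and |√w − √10| < |w − 10|/√10 < eps.

delta = min(10, √10·eps)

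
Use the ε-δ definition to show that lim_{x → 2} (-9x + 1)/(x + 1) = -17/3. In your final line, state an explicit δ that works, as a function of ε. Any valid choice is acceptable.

Let ε > 0 be given. We want δ > 0 with 0 < |x − 2| < δ ⇒ |(-9x + 1)/(x + 1) + 17/3| < ε.
Combining over a common denominator, (-9x + 1)/(x + 1) + 17/3 = [(-9x + 1)·3 − (-17)·(x + 1)] / [3·(x + 1)] = -10(x − 2) / (3(x + 1)).
So |(-9x + 1)/(x + 1) + 17/3| = 10|x − 2| / (3·|x + 1|).
Restrict δ ≤ 3/2. Then |x − 2| < 3/2 gives |x + 1| = |(x − 2) + 3| ≥ 3 − 3/2 = 3/2.
Hence |(-9x + 1)/(x + 1) + 17/3| < 10|x − 2|/(3·(3/2)) = (20/9)|x − 2|, which is < ε once |x − 2| < (9/20)ε.
Take δ = min(3/2, (9/20)ε). Then 0 < |x − 2| < δ forces both bounds, so |(-9x + 1)/(x + 1) + 17/3| < ε.

δ = min(3/2, (9/20)ε)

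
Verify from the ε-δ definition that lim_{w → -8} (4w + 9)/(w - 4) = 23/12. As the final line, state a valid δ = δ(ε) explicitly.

Suppose ε > 0. We want δ > 0 with 0 < |w + 8| < δ ⇒ |(4w + 9)/(w - 4) − (23/12)| < ε.
Combining over a common denominator, (4w + 9)/(w - 4) − (23/12) = [(4w + 9)·(-12) − (-23)·(w - 4)] / [(-12)·(w - 4)] = -25(w + 8) / ((-12)(w - 4)).
So |(4w + 9)/(w - 4) − (23/12)| = 25|w + 8| / (12·|w − 4|).
Require δ ≤ 6, so |w − 4| ≥ |-12| − |w + 8| > 12 − 6 = 6.
Hence |(4w + 9)/(w - 4) − (23/12)| < 25|w + 8|/(12·6) = (25/72)|w + 8|, which is < ε once |w + 8| < (72/25)ε.
Take δ = min(6, (72/25)ε). Then 0 < |w + 8| < δ forces both bounds, so |(4w + 9)/(w - 4) − (23/12)| < ε.

δ = min(6, (72/25)ε)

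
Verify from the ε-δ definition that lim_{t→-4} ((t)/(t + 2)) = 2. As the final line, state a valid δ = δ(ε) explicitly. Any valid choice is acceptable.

δ = min(1, ε)

Fix ε > 0. We want δ > 0 with 0 < |t + 4| < δ ⇒ |(t)/(t + 2) − 2| < ε.
Combining over a common denominator, (t)/(t + 2) − 2 = [(t)·(-2) − (-4)·(t + 2)] / [(-2)·(t + 2)] = 2(t + 4) / ((-2)(t + 2)).
So |(t)/(t + 2) − 2| = 2|t + 4| / (2·|t + 2|).
Restrict δ ≤ 1. Then |t + 4| < 1 gives |t + 2| = |(t + 4) + (-2)| ≥ 2 − 1 = 1.
Hence |(t)/(t + 2) − 2| < 2|t + 4|/(2·1) = |t + 4|, which is < ε once |t + 4| < ε.
Take δ = min(1, ε). Then 0 < |t + 4| < δ forces both bounds, so |(t)/(t + 2) − 2| < ε.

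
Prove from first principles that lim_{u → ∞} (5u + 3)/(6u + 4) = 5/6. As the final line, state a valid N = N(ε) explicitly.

Let ε > 0 be given. We seek N > 0 such that u > N implies |(5u + 3)/(6u + 4) − (5/6)| < ε.
(5u + 3)/(6u + 4) − (5/6) = (6(5u + 3) − 5(6u + 4)) / (6(6u + 4)) = -2/(6(6u + 4)).
For u > 0 we have 6u + 4 > 6u, so |(5u + 3)/(6u + 4) − (5/6)| = 2/(6(6u + 4)) < 2/(6·6u) = (1/18)/u.
Thus |(5u + 3)/(6u + 4) − (5/6)| < ε whenever u > (1/18)/ε.
Take N = (1/18)/ε. If u > N then |(5u + 3)/(6u + 4) − (5/6)| < (1/18)/u < ε.

N = (1/18)/ε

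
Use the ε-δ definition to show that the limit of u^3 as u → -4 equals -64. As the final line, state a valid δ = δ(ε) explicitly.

δ = min(1, ε/61)

Suppose ε > 0. We seek δ > 0 with 0 < |u + 4| < δ ⇒ |u^3 + 64| < ε.
Factor: u^3 + 64 = (u + 4)(u^2 - 4u + 16), so |u^3 + 64| = |u + 4|·|u^2 - 4u + 16|.
Impose δ ≤ 1 so that |u| < 5; then |u^2 - 4u + 16| ≤ 61.
Hence |u^3 + 64| ≤ 61|u + 4|, which is < ε once |u + 4| < ε/61.
Take δ = min(1, ε/61). If 0 < |u + 4| < δ then both bounds hold and |u^3 + 64| ≤ 61|u + 4| < 61·(ε/61) = ε.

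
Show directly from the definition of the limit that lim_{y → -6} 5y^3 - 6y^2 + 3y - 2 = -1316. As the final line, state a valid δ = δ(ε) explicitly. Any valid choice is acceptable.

δ = min(1, ε/716)

Suppose ε > 0. We want δ > 0 such that 0 < |y + 6| < δ implies |(5y^3 - 6y^2 + 3y - 2) + 1316| < ε.
(5y^3 - 6y^2 + 3y - 2) + 1316 = 5y^3 - 6y^2 + 3y + 1314 = (y + 6)(5y^2 - 36y + 219).
So |(5y^3 - 6y^2 + 3y - 2) + 1316| = |y + 6|·|5y^2 - 36y + 219|.
Require δ ≤ 1. Then |y + 6| < 1 gives |y| < 7, and by the triangle inequality |5y^2 - 36y + 219| ≤ 5·7^2 + 36·7 + 219 = 716.
Hence |(5y^3 - 6y^2 + 3y - 2) + 1316| ≤ 716|y + 6| < ε provided |y + 6| < ε/716.
Choosing δ = min(1, ε/716) ensures both conditions, hence |(5y^3 - 6y^2 + 3y - 2) + 1316| < ε.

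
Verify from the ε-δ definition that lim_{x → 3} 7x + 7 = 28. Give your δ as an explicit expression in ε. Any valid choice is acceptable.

Fix ε > 0. We need δ > 0 so that 0 < |x − 3| < δ implies |(7x + 7) − 28| < ε.
|(7x + 7) − 28| = |7x - 21| = 7|x − 3|.
So 7|x − 3| < ε exactly when |x − 3| < ε/7.
Take δ = ε/7. If 0 < |x − 3| < δ then |(7x + 7) − 28| = 7|x − 3| < 7·(ε/7) = ε.

δ = ε/7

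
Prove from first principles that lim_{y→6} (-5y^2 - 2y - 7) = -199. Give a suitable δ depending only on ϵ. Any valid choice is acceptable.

δ = min(1, ϵ/67)

Let ϵ > 0 be given. We want δ > 0 such that 0 < |y − 6| < δ implies |(-5y^2 - 2y - 7) + 199| < ϵ.
(-5y^2 - 2y - 7) + 199 = -5y^2 - 2y + 192 = (y − 6)(-5y - 32).
So |(-5y^2 - 2y - 7) + 199| = |y − 6|·|-5y - 32|.
Require δ ≤ 1. Then |y − 6| < 1 gives |y| < 7, and by the triangle inequality |-5y - 32| ≤ 5·7 + 32 = 67.
Hence |(-5y^2 - 2y - 7) + 199| ≤ 67|y − 6| < ϵ provided |y − 6| < ϵ/67.
Take δ = min(1, ϵ/67). Then 0 < |y − 6| < δ gives both |y − 6| < 1 and |y − 6| < ϵ/67, so |(-5y^2 - 2y - 7) + 199| < ϵ.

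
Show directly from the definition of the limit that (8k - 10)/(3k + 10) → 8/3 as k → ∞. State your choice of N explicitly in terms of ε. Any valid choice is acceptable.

Let ε > 0 be given. For k ≥ 1, |(8k - 10)/(3k + 10) − (8/3)| = |-110|/(3(3k + 10)) = 110/(3(3k + 10)).
Since 3k + 10 ≥ 3k for k ≥ 1, this is ≤ 110/(3·3k) = (110/9)/k.
So |(8k - 10)/(3k + 10) − (8/3)| < ε whenever k > (110/9)/ε.
Take N = (110/9)/ε. If k > N then |(8k - 10)/(3k + 10) − (8/3)| ≤ (110/9)/k < ε.

N = (110/9)/ε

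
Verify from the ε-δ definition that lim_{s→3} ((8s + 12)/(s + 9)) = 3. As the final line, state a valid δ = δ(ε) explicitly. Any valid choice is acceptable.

Fix ε > 0. We want δ > 0 with 0 < |s − 3| < δ ⇒ |(8s + 12)/(s + 9) − 3| < ε.
Combining over a common denominator, (8s + 12)/(s + 9) − 3 = [(8s + 12)·12 − 36·(s + 9)] / [12·(s + 9)] = 60(s − 3) / (12(s + 9)).
So |(8s + 12)/(s + 9) − 3| = 60|s − 3| / (12·|s + 9|).
Require δ ≤ 6, so |s + 9| ≥ |12| − |s − 3| > 12 − 6 = 6.
Hence |(8s + 12)/(s + 9) − 3| < 60|s − 3|/(12·6) = (5/6)|s − 3|, which is < ε once |s − 3| < (6/5)ε.
Take δ = min(6, (6/5)ε). Then 0 < |s − 3| < δ forces both bounds, so |(8s + 12)/(s + 9) − 3| < ε.

δ = min(6, (6/5)ε)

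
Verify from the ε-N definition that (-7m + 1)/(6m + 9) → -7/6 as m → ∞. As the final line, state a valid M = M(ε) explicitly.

M = (23/12)/ε

Let ε > 0 be given. For m ≥ 1, |(-7m + 1)/(6m + 9) + 7/6| = |69|/(6(6m + 9)) = 69/(6(6m + 9)).
Since 6m + 9 ≥ 6m for m ≥ 1, this is ≤ 69/(6·6m) = (23/12)/m.
So |(-7m + 1)/(6m + 9) + 7/6| < ε whenever m > (23/12)/ε.
Take M = (23/12)/ε. If m > M then |(-7m + 1)/(6m + 9) + 7/6| ≤ (23/12)/m < ε.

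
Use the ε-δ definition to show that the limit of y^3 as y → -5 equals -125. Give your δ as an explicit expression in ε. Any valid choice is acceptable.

δ = min(1, ε/91)

Fix ε > 0. We seek δ > 0 with 0 < |y + 5| < δ ⇒ |y^3 + 125| < ε.
Factor: y^3 + 125 = (y + 5)(y^2 - 5y + 25), so |y^3 + 125| = |y + 5|·|y^2 - 5y + 25|.
Impose δ ≤ 1 so that |y| < 6; then |y^2 - 5y + 25| ≤ 91.
Hence |y^3 + 125| ≤ 91|y + 5|, which is < ε once |y + 5| < ε/91.
Take δ = min(1, ε/91). If 0 < |y + 5| < δ then both bounds hold and |y^3 + 125| ≤ 91|y + 5| < 91·(ε/91) = ε.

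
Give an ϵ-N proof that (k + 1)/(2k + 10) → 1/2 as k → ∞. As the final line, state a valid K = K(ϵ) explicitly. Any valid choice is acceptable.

K = 2/ϵ

Fix ϵ > 0. For k ≥ 1, |(k + 1)/(2k + 10) − (1/2)| = |-8|/(2(2k + 10)) = 8/(2(2k + 10)).
Since 2k + 10 ≥ 2k for k ≥ 1, this is ≤ 8/(2·2k) = 2/k.
So |(k + 1)/(2k + 10) − (1/2)| < ϵ whenever k > 2/ϵ.
Take K = 2/ϵ. If k > K then |(k + 1)/(2k + 10) − (1/2)| ≤ 2/k < ϵ.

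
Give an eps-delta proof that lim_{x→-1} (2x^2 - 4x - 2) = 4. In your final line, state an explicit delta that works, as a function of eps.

delta = min(2, eps/12)

Suppose eps > 0. We want delta > 0 such that 0 < |x + 1| < delta implies |(2x^2 - 4x - 2) − 4| < eps.
(2x^2 - 4x - 2) − 4 = 2x^2 - 4x - 6 = (x + 1)(2x - 6).
So |(2x^2 - 4x - 2) − 4| = |x + 1|·|2x - 6|.
Require delta ≤ 2. Then |x + 1| < 2 gives |x| < 3, and by the triangle inequality |2x - 6| ≤ 2·3 + 6 = 12.
Hence |(2x^2 - 4x - 2) − 4| ≤ 12|x + 1| < eps provided |x + 1| < eps/12.
Choosing delta = min(2, eps/12) ensures both conditions, hence |(2x^2 - 4x - 2) − 4| < eps.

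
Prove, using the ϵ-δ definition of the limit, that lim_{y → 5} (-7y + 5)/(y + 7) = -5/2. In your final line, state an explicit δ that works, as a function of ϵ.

Fix ϵ > 0. We want δ > 0 with 0 < |y − 5| < δ ⇒ |(-7y + 5)/(y + 7) + 5/2| < ϵ.
Combining over a common denominator, (-7y + 5)/(y + 7) + 5/2 = [(-7y + 5)·12 − (-30)·(y + 7)] / [12·(y + 7)] = -54(y − 5) / (12(y + 7)).
So |(-7y + 5)/(y + 7) + 5/2| = 54|y − 5| / (12·|y + 7|).
Restrict δ ≤ 6. Then |y − 5| < 6 gives |y + 7| = |(y − 5) + 12| ≥ 12 − 6 = 6.
Hence |(-7y + 5)/(y + 7) + 5/2| < 54|y − 5|/(12·6) = (3/4)|y − 5|, which is < ϵ once |y − 5| < (4/3)ϵ.
Take δ = min(6, (4/3)ϵ). Then 0 < |y − 5| < δ forces both bounds, so |(-7y + 5)/(y + 7) + 5/2| < ϵ.

δ = min(6, (4/3)ϵ)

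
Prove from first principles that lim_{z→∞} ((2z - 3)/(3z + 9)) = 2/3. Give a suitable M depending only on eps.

M = 3/eps

Fix eps > 0. We seek M > 0 such that z > M implies |(2z - 3)/(3z + 9) − (2/3)| < eps.
(2z - 3)/(3z + 9) − (2/3) = (3(2z - 3) − 2(3z + 9)) / (3(3z + 9)) = -27/(3(3z + 9)).
For z > 0 we have 3z + 9 > 3z, so |(2z - 3)/(3z + 9) − (2/3)| = 27/(3(3z + 9)) < 27/(3·3z) = 3/z.
Thus |(2z - 3)/(3z + 9) − (2/3)| < eps whenever z > 3/eps.
Take M = 3/eps. If z > M then |(2z - 3)/(3z + 9) − (2/3)| < 3/z < eps.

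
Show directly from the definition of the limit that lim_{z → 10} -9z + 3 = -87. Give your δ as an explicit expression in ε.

Let ε > 0 be given. We need δ > 0 so that 0 < |z − 10| < δ implies |(-9z + 3) + 87| < ε.
Since (-9z + 3) + 87 = -9(z − 10), we have |(-9z + 3) + 87| = 9|z − 10|.
Thus it suffices that |z − 10| < ε/9.
Take δ = ε/9. If 0 < |z − 10| < δ then |(-9z + 3) + 87| = 9|z − 10| < 9·(ε/9) = ε.

δ = ε/9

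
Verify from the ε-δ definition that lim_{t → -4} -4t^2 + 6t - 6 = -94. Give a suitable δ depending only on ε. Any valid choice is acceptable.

δ = min(1, ε/42)

Let ε > 0. We want δ > 0 such that 0 < |t + 4| < δ implies |(-4t^2 + 6t - 6) + 94| < ε.
(-4t^2 + 6t - 6) + 94 = -4t^2 + 6t + 88 = (t + 4)(-4t + 22).
So |(-4t^2 + 6t - 6) + 94| = |t + 4|·|-4t + 22|.
Require δ ≤ 1. Then |t + 4| < 1 gives |t| < 5, and by the triangle inequality |-4t + 22| ≤ 4·5 + 22 = 42.
Hence |(-4t^2 + 6t - 6) + 94| ≤ 42|t + 4| < ε provided |t + 4| < ε/42.
Take δ = min(1, ε/42). Then 0 < |t + 4| < δ gives both |t + 4| < 1 and |t + 4| < ε/42, so |(-4t^2 + 6t - 6) + 94| < ε.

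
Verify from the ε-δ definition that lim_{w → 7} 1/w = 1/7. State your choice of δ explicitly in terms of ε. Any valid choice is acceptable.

δ = min(7/2, (49/2)ε)

Suppose ε > 0. We seek δ > 0 such that 0 < |w − 7| < δ implies |1/w − (1/7)| < ε.
|1/w − (1/7)| = |7 − w|/(7·|w|) = |w − 7|/(7|w|).
Restrict δ ≤ 7/2. Then |w − 7| < 7/2 gives |w| > 7/2, so 7|w| > 49/2.
Then |1/w − (1/7)| < |w − 7|/(49/2), which is < ε when |w − 7| < (49/2)ε.
Take δ = min(7/2, (49/2)ε). Then 0 < |w − 7| < δ gives both |w − 7| < 7/2 and |w − 7| < (49/2)ε, so |1/w − (1/7)| < ε.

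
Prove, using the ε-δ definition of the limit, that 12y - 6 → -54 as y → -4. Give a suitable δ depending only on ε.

Fix ε > 0. We need δ > 0 so that 0 < |y + 4| < δ implies |(12y - 6) + 54| < ε.
Since (12y - 6) + 54 = 12(y + 4), we have |(12y - 6) + 54| = 12|y + 4|.
So 12|y + 4| < ε exactly when |y + 4| < ε/12.
Choosing δ = ε/12 gives |(12y - 6) + 54| = 12|y + 4| < ε whenever |y + 4| < δ.

δ = ε/12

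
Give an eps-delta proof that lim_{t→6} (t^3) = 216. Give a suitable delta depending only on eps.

delta = min(1, eps/127)

Fix eps > 0. We seek delta > 0 with 0 < |t − 6| < delta ⇒ |t^3 − 216| < eps.
Factor: t^3 − 216 = (t − 6)(t^2 + 6t + 36), so |t^3 − 216| = |t − 6|·|t^2 + 6t + 36|.
Impose delta ≤ 1 so that |t| < 7; then |t^2 + 6t + 36| ≤ 127.
Hence |t^3 − 216| ≤ 127|t − 6|, which is < eps once |t − 6| < eps/127.
Take delta = min(1, eps/127). If 0 < |t − 6| < delta then both bounds hold and |t^3 − 216| ≤ 127|t − 6| < 127·(eps/127) = eps.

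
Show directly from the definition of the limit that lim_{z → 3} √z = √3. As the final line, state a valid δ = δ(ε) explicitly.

Let ε > 0. We want δ > 0 such that 0 < |z − 3| < δ implies |√z − √3| < ε.
Rationalise: √z − √3 = (z − 3)/(√z + √3), so |√z − √3| = |z − 3|/(√z + √3).
Restrict δ ≤ 3 so that |z − 3| < 3 forces z > 0, and then √z + √3 > √3.
Hence |√z − √3| < |z − 3|/√3, which is < ε once |z − 3| < √3·ε.
Take δ = min(3, √3·ε). If 0 < |z − 3| < δ then z > 0 and |√z − √3| < |z − 3|/√3 < ε.

δ = min(3, √3·ε)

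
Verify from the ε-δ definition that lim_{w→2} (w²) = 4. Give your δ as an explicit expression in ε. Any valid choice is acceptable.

Let ε > 0. We seek δ > 0 with 0 < |w − 2| < δ ⇒ |w² − 4| < ε.
Factor: w² − 4 = (w − 2)(w + 2), so |w² − 4| = |w − 2|·|w + 2|.
Restrict δ ≤ 2. Then |w − 2| < 2 gives |w| < 4, so by the triangle inequality |w + 2| ≤ 4 + 2 = 6.
Hence |w² − 4| ≤ 6|w − 2|, which is < ε once |w − 2| < ε/6.
Take δ = min(2, ε/6). If 0 < |w − 2| < δ then both bounds hold and |w² − 4| ≤ 6|w − 2| < 6·(ε/6) = ε.

δ = min(2, ε/6)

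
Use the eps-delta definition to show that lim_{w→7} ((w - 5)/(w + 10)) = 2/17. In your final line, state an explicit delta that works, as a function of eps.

Let eps > 0 be given. We want delta > 0 with 0 < |w − 7| < delta ⇒ |(w - 5)/(w + 10) − (2/17)| < eps.
Combining over a common denominator, (w - 5)/(w + 10) − (2/17) = [(w - 5)·17 − 2·(w + 10)] / [17·(w + 10)] = 15(w − 7) / (17(w + 10)).
So |(w - 5)/(w + 10) − (2/17)| = 15|w − 7| / (17·|w + 10|).
Restrict delta ≤ 17/2. Then |w − 7| < 17/2 gives |w + 10| = |(w − 7) + 17| ≥ 17 − 17/2 = 17/2.
Hence |(w - 5)/(w + 10) − (2/17)| < 15|w − 7|/(17·(17/2)) = (30/289)|w − 7|, which is < eps once |w − 7| < (289/30)eps.
Take delta = min(17/2, (289/30)eps). Then 0 < |w − 7| < delta forces both bounds, so |(w - 5)/(w + 10) − (2/17)| < eps.

delta = min(17/2, (289/30)eps)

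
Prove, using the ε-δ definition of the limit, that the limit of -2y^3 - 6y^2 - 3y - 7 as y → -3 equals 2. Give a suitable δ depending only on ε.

δ = min(1, ε/35)

Suppose ε > 0. We want δ > 0 such that 0 < |y + 3| < δ implies |(-2y^3 - 6y^2 - 3y - 7) − 2| < ε.
(-2y^3 - 6y^2 - 3y - 7) − 2 = -2y^3 - 6y^2 - 3y - 9 = (y + 3)(-2y^2 - 3).
So |(-2y^3 - 6y^2 - 3y - 7) − 2| = |y + 3|·|-2y^2 - 3|.
Assume first that |y + 3| < 1, so |y| < 4. Then |-2y^2 - 3| ≤ 2·4^2 + 3 = 35.
Hence |(-2y^3 - 6y^2 - 3y - 7) − 2| ≤ 35|y + 3| < ε provided |y + 3| < ε/35.
Take δ = min(1, ε/35). Then 0 < |y + 3| < δ gives both |y + 3| < 1 and |y + 3| < ε/35, so |(-2y^3 - 6y^2 - 3y - 7) − 2| < ε.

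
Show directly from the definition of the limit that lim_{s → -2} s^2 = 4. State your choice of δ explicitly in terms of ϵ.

δ = min(1, ϵ/5)

Let ϵ > 0 be given. We seek δ > 0 with 0 < |s + 2| < δ ⇒ |s^2 − 4| < ϵ.
Factor: s^2 − 4 = (s + 2)(s - 2), so |s^2 − 4| = |s + 2|·|s - 2|.
Impose δ ≤ 1 so that |s| < 3; then |s - 2| ≤ 5.
Hence |s^2 − 4| ≤ 5|s + 2|, which is < ϵ once |s + 2| < ϵ/5.
Take δ = min(1, ϵ/5). If 0 < |s + 2| < δ then both bounds hold and |s^2 − 4| ≤ 5|s + 2| < 5·(ϵ/5) = ϵ.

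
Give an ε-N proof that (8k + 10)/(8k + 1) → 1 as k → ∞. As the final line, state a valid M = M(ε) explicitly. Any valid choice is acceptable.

Let ε > 0 be given. For k ≥ 1, |(8k + 10)/(8k + 1) − 1| = |72|/(8(8k + 1)) = 72/(8(8k + 1)).
Since 8k + 1 ≥ 8k for k ≥ 1, this is ≤ 72/(8·8k) = (9/8)/k.
So |(8k + 10)/(8k + 1) − 1| < ε whenever k > (9/8)/ε.
Take M = (9/8)/ε. If k > M then |(8k + 10)/(8k + 1) − 1| ≤ (9/8)/k < ε.

M = (9/8)/ε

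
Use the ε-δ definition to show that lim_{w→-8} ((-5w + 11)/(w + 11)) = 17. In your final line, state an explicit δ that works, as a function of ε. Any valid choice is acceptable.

δ = min(3/2, (3/44)ε)

Suppose ε > 0. We want δ > 0 with 0 < |w + 8| < δ ⇒ |(-5w + 11)/(w + 11) − 17| < ε.
Combining over a common denominator, (-5w + 11)/(w + 11) − 17 = [(-5w + 11)·3 − 51·(w + 11)] / [3·(w + 11)] = -66(w + 8) / (3(w + 11)).
So |(-5w + 11)/(w + 11) − 17| = 66|w + 8| / (3·|w + 11|).
Restrict δ ≤ 3/2. Then |w + 8| < 3/2 gives |w + 11| = |(w + 8) + 3| ≥ 3 − 3/2 = 3/2.
Hence |(-5w + 11)/(w + 11) − 17| < 66|w + 8|/(3·(3/2)) = (44/3)|w + 8|, which is < ε once |w + 8| < (3/44)ε.
Take δ = min(3/2, (3/44)ε). Then 0 < |w + 8| < δ forces both bounds, so |(-5w + 11)/(w + 11) − 17| < ε.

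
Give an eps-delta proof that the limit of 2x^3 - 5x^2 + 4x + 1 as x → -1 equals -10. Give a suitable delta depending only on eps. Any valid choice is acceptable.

delta = min(1, eps/33)

Suppose eps > 0. We want delta > 0 such that 0 < |x + 1| < delta implies |(2x^3 - 5x^2 + 4x + 1) + 10| < eps.
(2x^3 - 5x^2 + 4x + 1) + 10 = 2x^3 - 5x^2 + 4x + 11 = (x + 1)(2x^2 - 7x + 11).
So |(2x^3 - 5x^2 + 4x + 1) + 10| = |x + 1|·|2x^2 - 7x + 11|.
Assume first that |x + 1| < 1, so |x| < 2. Then |2x^2 - 7x + 11| ≤ 2·2^2 + 7·2 + 11 = 33.
Hence |(2x^3 - 5x^2 + 4x + 1) + 10| ≤ 33|x + 1| < eps provided |x + 1| < eps/33.
Take delta = min(1, eps/33). Then 0 < |x + 1| < delta gives both |x + 1| < 1 and |x + 1| < eps/33, so |(2x^3 - 5x^2 + 4x + 1) + 10| < eps.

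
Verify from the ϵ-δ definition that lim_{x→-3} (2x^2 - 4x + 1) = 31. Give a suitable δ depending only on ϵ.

δ = min(1, ϵ/18)

Suppose ϵ > 0. We want δ > 0 such that 0 < |x + 3| < δ implies |(2x^2 - 4x + 1) − 31| < ϵ.
(2x^2 - 4x + 1) − 31 = 2x^2 - 4x - 30 = (x + 3)(2x - 10).
So |(2x^2 - 4x + 1) − 31| = |x + 3|·|2x - 10|.
Assume first that |x + 3| < 1, so |x| < 4. Then |2x - 10| ≤ 2·4 + 10 = 18.
Hence |(2x^2 - 4x + 1) − 31| ≤ 18|x + 3| < ϵ provided |x + 3| < ϵ/18.
Choosing δ = min(1, ϵ/18) ensures both conditions, hence |(2x^2 - 4x + 1) − 31| < ϵ.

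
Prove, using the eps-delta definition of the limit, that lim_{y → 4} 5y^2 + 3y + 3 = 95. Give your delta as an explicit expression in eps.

delta = min(1, eps/48)

Fix eps > 0. We want delta > 0 such that 0 < |y − 4| < delta implies |(5y^2 + 3y + 3) − 95| < eps.
(5y^2 + 3y + 3) − 95 = 5y^2 + 3y - 92 = (y − 4)(5y + 23).
So |(5y^2 + 3y + 3) − 95| = |y − 4|·|5y + 23|.
Require delta ≤ 1. Then |y − 4| < 1 gives |y| < 5, and by the triangle inequality |5y + 23| ≤ 5·5 + 23 = 48.
Hence |(5y^2 + 3y + 3) − 95| ≤ 48|y − 4| < eps provided |y − 4| < eps/48.
Take delta = min(1, eps/48). Then 0 < |y − 4| < delta gives both |y − 4| < 1 and |y − 4| < eps/48, so |(5y^2 + 3y + 3) − 95| < eps.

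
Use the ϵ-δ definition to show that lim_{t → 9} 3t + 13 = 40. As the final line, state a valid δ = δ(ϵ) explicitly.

δ = ϵ/3

Let ϵ > 0. We need δ > 0 so that 0 < |t − 9| < δ implies |(3t + 13) − 40| < ϵ.
|(3t + 13) − 40| = |3t - 27| = 3|t − 9|.
Thus it suffices that |t − 9| < ϵ/3.
Choosing δ = ϵ/3 gives |(3t + 13) − 40| = 3|t − 9| < ϵ whenever |t − 9| < δ.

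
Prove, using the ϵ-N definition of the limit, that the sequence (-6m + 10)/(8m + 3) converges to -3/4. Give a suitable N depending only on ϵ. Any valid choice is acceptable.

N = (49/32)/ϵ

Suppose ϵ > 0. For m ≥ 1, |(-6m + 10)/(8m + 3) + 3/4| = |98|/(8(8m + 3)) = 98/(8(8m + 3)).
Since 8m + 3 ≥ 8m for m ≥ 1, this is ≤ 98/(8·8m) = (49/32)/m.
So |(-6m + 10)/(8m + 3) + 3/4| < ϵ whenever m > (49/32)/ϵ.
Take N = (49/32)/ϵ. If m > N then |(-6m + 10)/(8m + 3) + 3/4| ≤ (49/32)/m < ϵ.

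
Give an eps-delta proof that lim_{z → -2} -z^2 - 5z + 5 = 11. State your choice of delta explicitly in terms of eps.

delta = min(1, eps/6)

Fix eps > 0. We want delta > 0 such that 0 < |z + 2| < delta implies |(-z^2 - 5z + 5) − 11| < eps.
(-z^2 - 5z + 5) − 11 = -z^2 - 5z - 6 = (z + 2)(-z - 3).
So |(-z^2 - 5z + 5) − 11| = |z + 2|·|-z - 3|.
Require delta ≤ 1. Then |z + 2| < 1 gives |z| < 3, and by the triangle inequality |-z - 3| ≤ 3 + 3 = 6.
Hence |(-z^2 - 5z + 5) − 11| ≤ 6|z + 2| < eps provided |z + 2| < eps/6.
Choosing delta = min(1, eps/6) ensures both conditions, hence |(-z^2 - 5z + 5) − 11| < eps.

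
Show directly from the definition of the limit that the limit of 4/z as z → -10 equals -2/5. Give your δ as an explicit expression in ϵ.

Let ϵ > 0 be given. We seek δ > 0 such that 0 < |z + 10| < δ implies |4/z + 2/5| < ϵ.
|4/z + 2/5| = 4·|-10 − z|/(10·|z|) = 4|z + 10|/(10|z|).
Restrict δ ≤ 5. Then |z + 10| < 5 gives |z| > 5, so 10|z| > 50.
Then |4/z + 2/5| < 4|z + 10|/50, which is < ϵ when |z + 10| < (25/2)ϵ.
Take δ = min(5, (25/2)ϵ). Then 0 < |z + 10| < δ gives both |z + 10| < 5 and |z + 10| < (25/2)ϵ, so |4/z + 2/5| < ϵ.

δ = min(5, (25/2)ϵ)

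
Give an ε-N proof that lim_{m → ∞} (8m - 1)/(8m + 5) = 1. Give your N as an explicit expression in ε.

Let ε > 0. For m ≥ 1, |(8m - 1)/(8m + 5) − 1| = |-48|/(8(8m + 5)) = 48/(8(8m + 5)).
Since 8m + 5 ≥ 8m for m ≥ 1, this is ≤ 48/(8·8m) = (3/4)/m.
So |(8m - 1)/(8m + 5) − 1| < ε whenever m > (3/4)/ε.
Take N = (3/4)/ε. If m > N then |(8m - 1)/(8m + 5) − 1| ≤ (3/4)/m < ε.

N = (3/4)/ε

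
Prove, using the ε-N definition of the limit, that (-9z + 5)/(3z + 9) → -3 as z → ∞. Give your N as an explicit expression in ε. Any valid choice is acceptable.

N = (32/3)/ε

Fix ε > 0. We seek N > 0 such that z > N implies |(-9z + 5)/(3z + 9) + 3| < ε.
(-9z + 5)/(3z + 9) + 3 = (3(-9z + 5) − (-9)(3z + 9)) / (3(3z + 9)) = 96/(3(3z + 9)).
For z > 0 we have 3z + 9 > 3z, so |(-9z + 5)/(3z + 9) + 3| = 96/(3(3z + 9)) < 96/(3·3z) = (32/3)/z.
Thus |(-9z + 5)/(3z + 9) + 3| < ε whenever z > (32/3)/ε.
Take N = (32/3)/ε. If z > N then |(-9z + 5)/(3z + 9) + 3| < (32/3)/z < ε.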